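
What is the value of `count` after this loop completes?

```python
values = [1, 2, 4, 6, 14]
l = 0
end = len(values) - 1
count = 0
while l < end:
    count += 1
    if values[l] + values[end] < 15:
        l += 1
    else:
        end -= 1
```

Steps to find pair summing to 15
`count` takes the values: 0 → 1 → 2 → 3 → 4

Answer: 4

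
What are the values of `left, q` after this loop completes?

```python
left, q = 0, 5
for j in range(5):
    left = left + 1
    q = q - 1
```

left goes 0→5, q goes 5→0
`left, q` takes the values: (0, 5) → (1, 5) → (1, 4) → (2, 4) → (2, 3) → (3, 3) → (3, 2) → (4, 2) → (4, 1) → (5, 1) → (5, 0)

Answer: 5, 0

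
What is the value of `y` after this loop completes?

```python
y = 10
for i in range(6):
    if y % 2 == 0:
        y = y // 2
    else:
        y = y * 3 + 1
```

Collatz-style transformation from 10
`y` takes the values: 10 → 5 → 16 → 8 → 4 → 2 → 1

Answer: 1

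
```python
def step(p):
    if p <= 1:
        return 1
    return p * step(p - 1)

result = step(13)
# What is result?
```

step(13) = 13 * 12 * 11 * 10 * 9 * 8 * 7 * 6 * 5 * 4 * 3 * 2 * 1 = 6227020800

Answer: 6227020800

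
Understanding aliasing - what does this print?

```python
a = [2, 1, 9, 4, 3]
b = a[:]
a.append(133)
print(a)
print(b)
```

Key concept: slice [:] creates copy.
Step by step:
`a = [2, 1, 9, 4, 3]` → a = [2, 1, 9, 4, 3]
`b = a[:]` → b = [2, 1, 9, 4, 3]
`a.append(133)` → a = [2, 1, 9, 4, 3, 133]
`print(a)` → prints [2, 1, 9, 4, 3, 133]
`print(b)` → prints [2, 1, 9, 4, 3]

Answer:
[2, 1, 9, 4, 3, 133]
[2, 1, 9, 4, 3]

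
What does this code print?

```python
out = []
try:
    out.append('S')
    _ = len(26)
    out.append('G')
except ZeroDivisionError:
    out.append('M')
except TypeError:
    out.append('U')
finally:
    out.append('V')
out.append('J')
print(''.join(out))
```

Execution trace: 'S' (try body) → 'U' (except TypeError) → 'V' (finally) → 'J' (after the try/except). Output: SUVJ

Answer: SUVJ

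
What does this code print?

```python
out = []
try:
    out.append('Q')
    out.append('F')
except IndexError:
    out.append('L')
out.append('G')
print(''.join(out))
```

Execution trace: 'Q' (try body) → 'F' (try body, no exception) → 'G' (after the try/except). Output: QFG

Answer: QFG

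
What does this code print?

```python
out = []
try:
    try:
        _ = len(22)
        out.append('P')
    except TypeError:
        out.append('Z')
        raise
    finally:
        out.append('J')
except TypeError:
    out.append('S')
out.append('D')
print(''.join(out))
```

Execution trace: 'Z' (inner except TypeError) → 'J' (inner finally) → 'S' (outer except TypeError) → 'D' (after the try/except). Output: ZJSD

Answer: ZJSD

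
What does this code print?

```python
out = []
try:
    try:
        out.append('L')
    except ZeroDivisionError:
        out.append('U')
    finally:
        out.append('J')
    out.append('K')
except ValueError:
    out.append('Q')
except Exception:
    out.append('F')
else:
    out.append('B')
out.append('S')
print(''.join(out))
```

Execution trace: 'L' (inner try body, no exception) → 'J' (inner finally) → 'K' (try body, no exception) → 'B' (else) → 'S' (after the try/except). Output: LJKBS

Answer: LJKBS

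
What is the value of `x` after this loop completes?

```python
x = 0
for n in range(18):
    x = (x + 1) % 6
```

Increment mod 6, 18 times = 0
`x` takes the values: 0 → 1 → 2 → 3 → 4 → 5 → 0 → 1 → 2 → 3 → 4 → 5 → 0 → 1 → 2 → 3 → 4 → 5 → 0

Answer: 0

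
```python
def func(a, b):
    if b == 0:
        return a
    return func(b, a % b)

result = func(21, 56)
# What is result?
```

func(21, 56) -> func(56, 21) -> func(21, 14) -> func(14, 7) -> func(7, 0) -> 7

Answer: 7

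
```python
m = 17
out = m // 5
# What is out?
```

Trace:
`m = 17` → m = 17
`out = m // 5` → out = 3
So out = 3

Answer: 3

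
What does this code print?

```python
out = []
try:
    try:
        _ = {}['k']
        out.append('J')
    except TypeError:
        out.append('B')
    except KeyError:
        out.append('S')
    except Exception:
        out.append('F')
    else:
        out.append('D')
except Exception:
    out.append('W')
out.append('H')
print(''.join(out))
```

Execution trace: 'S' (inner except KeyError) → 'H' (after the try/except). Output: SH

Answer: SH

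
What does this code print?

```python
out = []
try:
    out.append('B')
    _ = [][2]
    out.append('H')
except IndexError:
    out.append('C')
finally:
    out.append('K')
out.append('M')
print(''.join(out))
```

Execution trace: 'B' (try body) → 'C' (except IndexError) → 'K' (finally) → 'M' (after the try/except). Output: BCKM

Answer: BCKM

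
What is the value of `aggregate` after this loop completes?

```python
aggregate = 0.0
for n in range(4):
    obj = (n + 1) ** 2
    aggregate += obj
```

Sum of squared losses 1² + 2² + ... + 4²
`aggregate` takes the values: 0.0 → 1.0 → 5.0 → 14.0 → 30.0

Answer: 30.0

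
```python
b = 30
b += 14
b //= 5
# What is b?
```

Trace:
`b = 30` → b = 30
`b += 14` → b = 44
`b //= 5` → b = 8
So b = 8

Answer: 8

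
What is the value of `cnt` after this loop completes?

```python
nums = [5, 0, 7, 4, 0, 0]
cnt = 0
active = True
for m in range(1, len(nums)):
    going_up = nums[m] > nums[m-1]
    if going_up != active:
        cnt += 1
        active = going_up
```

Count direction changes in [5, 0, 7, 4, 0, 0]
`cnt` takes the values: 0 → 1 → 2 → 3

Answer: 3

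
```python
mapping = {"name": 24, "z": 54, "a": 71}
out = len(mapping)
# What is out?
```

Trace:
`mapping = {"name": 24, "z": 54, "a": 71}` → mapping = {'name': 24, 'z': 54, 'a': 71}
`out = len(mapping)` → out = 3
So out = 3

Answer: 3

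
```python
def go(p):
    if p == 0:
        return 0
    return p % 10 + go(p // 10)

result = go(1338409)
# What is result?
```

Sum of digits of 1338409: 9 + 0 + 4 + 8 + 3 + 3 + 1 = 28

Answer: 28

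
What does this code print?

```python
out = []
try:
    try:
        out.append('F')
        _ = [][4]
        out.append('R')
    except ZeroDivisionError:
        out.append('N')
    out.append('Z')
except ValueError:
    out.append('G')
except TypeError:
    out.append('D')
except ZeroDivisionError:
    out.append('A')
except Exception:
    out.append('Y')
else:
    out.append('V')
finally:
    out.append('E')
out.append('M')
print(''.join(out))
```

Execution trace: 'F' (inner try body) → 'Y' (except Exception) → 'E' (finally) → 'M' (after the try/except). Output: FYEM

Answer: FYEM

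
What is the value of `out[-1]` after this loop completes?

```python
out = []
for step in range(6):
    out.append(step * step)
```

Last element of squares 0 to 5
`out` takes the values: [] → [0] → [0, 1] → [0, 1, 4] → [0, 1, 4, 9] → [0, 1, 4, 9, 16] → [0, 1, 4, 9, 16, 25]
So `out[-1]` = 25

Answer: 25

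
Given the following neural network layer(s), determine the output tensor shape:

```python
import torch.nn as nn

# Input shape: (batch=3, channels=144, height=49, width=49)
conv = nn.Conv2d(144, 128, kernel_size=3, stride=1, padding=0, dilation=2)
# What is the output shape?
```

Input: (3, 144, 49, 49) -> Output: (3, 128, 45, 45)

Answer: (3, 128, 45, 45)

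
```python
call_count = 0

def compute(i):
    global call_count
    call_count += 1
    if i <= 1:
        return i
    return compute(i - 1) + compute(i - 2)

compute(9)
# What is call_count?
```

Calls(i) = 1 + Calls(i-1) + Calls(i-2); Calls(0)=Calls(1)=1. For i=9 this gives 109.

Answer: 109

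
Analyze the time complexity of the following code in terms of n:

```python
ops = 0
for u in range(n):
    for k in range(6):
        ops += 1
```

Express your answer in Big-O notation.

Each loop level contributes: n × 1. Multiplying the contributions gives O(n).

Answer: O(n)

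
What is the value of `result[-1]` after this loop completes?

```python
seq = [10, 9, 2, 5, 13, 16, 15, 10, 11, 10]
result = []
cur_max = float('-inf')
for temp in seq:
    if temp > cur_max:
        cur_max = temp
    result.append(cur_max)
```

Running max ends at 16
`result` takes the values: [] → [10] → [10, 10] → [10, 10, 10] → [10, 10, 10, 10] → [10, 10, 10, 10, 13] → [10, 10, 10, 10, 13, 16] → [10, 10, 10, 10, 13, 16, 16] → [10, 10, 10, 10, 13, 16, 16, 16] → [10, 10, 10, 10, 13, 16, 16, 16, 16] → [10, 10, 10, 10, 13, 16, 16, 16, 16, 16]
So `result[-1]` = 16

Answer: 16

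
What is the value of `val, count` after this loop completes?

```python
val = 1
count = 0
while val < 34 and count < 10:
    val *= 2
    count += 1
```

Double until >= 34 or 10 iterations
`val, count` takes the values: (1, 0) → (2, 0) → (2, 1) → (4, 1) → (4, 2) → (8, 2) → (8, 3) → (16, 3) → (16, 4) → (32, 4) → (32, 5) → (64, 5) → (64, 6)

Answer: 64, 6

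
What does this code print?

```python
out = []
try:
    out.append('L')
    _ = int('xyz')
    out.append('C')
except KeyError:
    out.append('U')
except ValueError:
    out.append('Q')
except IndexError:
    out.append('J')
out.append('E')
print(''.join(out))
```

Execution trace: 'L' (try body) → 'Q' (except ValueError) → 'E' (after the try/except). Output: LQE

Answer: LQE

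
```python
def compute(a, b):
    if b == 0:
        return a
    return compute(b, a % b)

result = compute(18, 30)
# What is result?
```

compute(18, 30) -> compute(30, 18) -> compute(18, 12) -> compute(12, 6) -> compute(6, 0) -> 6

Answer: 6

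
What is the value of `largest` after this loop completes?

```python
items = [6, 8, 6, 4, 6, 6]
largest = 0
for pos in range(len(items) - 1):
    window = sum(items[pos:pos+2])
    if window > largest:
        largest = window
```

Max sum of 2-element window in [6, 8, 6, 4, 6, 6]
`largest` takes the values: 0 → 14

Answer: 14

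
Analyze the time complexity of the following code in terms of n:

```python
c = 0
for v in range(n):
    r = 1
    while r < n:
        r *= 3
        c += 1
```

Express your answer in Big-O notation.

Each loop level contributes: n × log n. Multiplying the contributions gives O(n log n).

Answer: O(n log n)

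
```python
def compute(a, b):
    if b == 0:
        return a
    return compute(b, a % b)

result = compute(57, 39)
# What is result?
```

compute(57, 39) -> compute(39, 18) -> compute(18, 3) -> compute(3, 0) -> 3

Answer: 3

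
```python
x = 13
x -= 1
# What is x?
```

Trace:
`x = 13` → x = 13
`x -= 1` → x = 12
So x = 12

Answer: 12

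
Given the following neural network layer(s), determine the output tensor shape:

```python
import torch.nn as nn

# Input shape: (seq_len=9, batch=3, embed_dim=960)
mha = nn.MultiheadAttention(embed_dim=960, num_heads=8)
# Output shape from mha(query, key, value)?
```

Input: (9, 3, 960) -> Output: (9, 3, 960)

Answer: (9, 3, 960)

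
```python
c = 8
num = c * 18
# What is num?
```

Trace:
`c = 8` → c = 8
`num = c * 18` → num = 144
So num = 144

Answer: 144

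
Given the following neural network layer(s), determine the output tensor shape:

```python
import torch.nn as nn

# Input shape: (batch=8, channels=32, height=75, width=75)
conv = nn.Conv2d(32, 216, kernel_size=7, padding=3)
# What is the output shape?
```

Input: (8, 32, 75, 75) -> Output: (8, 216, 75, 75)

Answer: (8, 216, 75, 75)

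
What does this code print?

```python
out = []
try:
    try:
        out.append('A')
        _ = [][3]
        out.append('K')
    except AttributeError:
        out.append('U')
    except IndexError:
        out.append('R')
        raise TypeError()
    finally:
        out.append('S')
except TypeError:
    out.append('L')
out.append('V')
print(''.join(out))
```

Execution trace: 'A' (inner try body) → 'R' (inner except IndexError) → 'S' (inner finally) → 'L' (outer except TypeError) → 'V' (after the try/except). Output: ARSLV

Answer: ARSLV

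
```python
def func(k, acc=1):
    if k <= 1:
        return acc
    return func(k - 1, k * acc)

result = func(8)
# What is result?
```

Accumulator trace (n, acc): (8, 1) -> (7, 8) -> (6, 56) -> (5, 336) -> (4, 1680) -> (3, 6720) -> (2, 20160) -> (1, 40320) -> return 40320

Answer: 40320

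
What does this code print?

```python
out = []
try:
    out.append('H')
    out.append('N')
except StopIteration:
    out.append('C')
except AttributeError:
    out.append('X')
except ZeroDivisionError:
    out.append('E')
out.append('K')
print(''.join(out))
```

Execution trace: 'H' (try body) → 'N' (try body, no exception) → 'K' (after the try/except). Output: HNK

Answer: HNK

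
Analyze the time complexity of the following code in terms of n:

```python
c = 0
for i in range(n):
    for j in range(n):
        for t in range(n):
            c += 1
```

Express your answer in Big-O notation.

Each loop level contributes: n × n × n. Multiplying the contributions gives O(n^3).

Answer: O(n^3)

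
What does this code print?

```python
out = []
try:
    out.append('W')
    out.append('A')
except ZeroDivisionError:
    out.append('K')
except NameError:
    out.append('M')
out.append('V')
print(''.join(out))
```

Execution trace: 'W' (try body) → 'A' (try body, no exception) → 'V' (after the try/except). Output: WAV

Answer: WAV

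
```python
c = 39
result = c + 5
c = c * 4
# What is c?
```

Trace:
`c = 39` → c = 39
`result = c + 5` → result = 44
`c = c * 4` → c = 156
So c = 156

Answer: 156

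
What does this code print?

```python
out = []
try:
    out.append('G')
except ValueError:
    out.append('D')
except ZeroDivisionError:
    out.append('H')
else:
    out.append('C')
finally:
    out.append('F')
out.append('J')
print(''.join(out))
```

Execution trace: 'G' (try body, no exception) → 'C' (else) → 'F' (finally) → 'J' (after the try/except). Output: GCFJ

Answer: GCFJ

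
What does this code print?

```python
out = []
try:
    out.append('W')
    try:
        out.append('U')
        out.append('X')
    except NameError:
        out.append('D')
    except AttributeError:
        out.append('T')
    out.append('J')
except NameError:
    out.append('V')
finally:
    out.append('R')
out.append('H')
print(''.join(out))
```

Execution trace: 'W' (try body) → 'U' (inner try body) → 'X' (inner try body, no exception) → 'J' (try body, no exception) → 'R' (finally) → 'H' (after the try/except). Output: WUXJRH

Answer: WUXJRH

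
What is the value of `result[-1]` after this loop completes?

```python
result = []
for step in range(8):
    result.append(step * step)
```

Last element of squares 0 to 7
`result` takes the values: [] → [0] → [0, 1] → [0, 1, 4] → [0, 1, 4, 9] → [0, 1, 4, 9, 16] → [0, 1, 4, 9, 16, 25] → [0, 1, 4, 9, 16, 25, 36] → [0, 1, 4, 9, 16, 25, 36, 49]
So `result[-1]` = 49

Answer: 49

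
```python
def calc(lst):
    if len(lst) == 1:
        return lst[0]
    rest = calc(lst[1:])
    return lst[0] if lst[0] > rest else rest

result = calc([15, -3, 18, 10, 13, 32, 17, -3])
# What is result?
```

Recursive max over [15, -3, 18, 10, 13, 32, 17, -3] = 32

Answer: 32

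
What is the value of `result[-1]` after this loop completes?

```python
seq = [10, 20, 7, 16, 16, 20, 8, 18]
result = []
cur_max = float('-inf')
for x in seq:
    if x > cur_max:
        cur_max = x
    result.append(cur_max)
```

Running max ends at 20
`result` takes the values: [] → [10] → [10, 20] → [10, 20, 20] → [10, 20, 20, 20] → [10, 20, 20, 20, 20] → [10, 20, 20, 20, 20, 20] → [10, 20, 20, 20, 20, 20, 20] → [10, 20, 20, 20, 20, 20, 20, 20]
So `result[-1]` = 20

Answer: 20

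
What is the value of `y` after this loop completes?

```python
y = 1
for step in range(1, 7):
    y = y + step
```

Start at 1, add 1 through 6
`y` takes the values: 1 → 2 → 4 → 7 → 11 → 16 → 22

Answer: 22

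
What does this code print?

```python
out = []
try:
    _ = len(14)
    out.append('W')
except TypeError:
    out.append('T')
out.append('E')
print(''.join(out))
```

Execution trace: 'T' (except TypeError) → 'E' (after the try/except). Output: TE

Answer: TE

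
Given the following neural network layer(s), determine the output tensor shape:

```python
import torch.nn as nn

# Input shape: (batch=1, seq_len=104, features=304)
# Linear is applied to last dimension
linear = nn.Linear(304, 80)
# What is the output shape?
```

Input: (1, 104, 304) -> Output: (1, 104, 80)

Answer: (1, 104, 80)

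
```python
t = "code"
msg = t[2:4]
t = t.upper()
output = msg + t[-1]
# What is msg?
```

Trace:
`t = "code"` → t = 'code'
`msg = t[2:4]` → msg = 'de'
`t = t.upper()` → t = 'CODE'
`output = msg + t[-1]` → output = 'deE'
So msg = 'de'

Answer: 'de'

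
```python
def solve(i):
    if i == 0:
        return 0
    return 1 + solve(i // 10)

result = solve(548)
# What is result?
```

Count of digits of 548: 3

Answer: 3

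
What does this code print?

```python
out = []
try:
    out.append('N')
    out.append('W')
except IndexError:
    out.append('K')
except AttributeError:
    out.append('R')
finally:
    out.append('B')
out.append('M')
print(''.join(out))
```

Execution trace: 'N' (try body) → 'W' (try body, no exception) → 'B' (finally) → 'M' (after the try/except). Output: NWBM

Answer: NWBM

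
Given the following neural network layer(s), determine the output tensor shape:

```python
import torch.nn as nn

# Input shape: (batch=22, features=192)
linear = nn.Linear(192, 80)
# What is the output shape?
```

Input: (22, 192) -> Output: (22, 80)

Answer: (22, 80)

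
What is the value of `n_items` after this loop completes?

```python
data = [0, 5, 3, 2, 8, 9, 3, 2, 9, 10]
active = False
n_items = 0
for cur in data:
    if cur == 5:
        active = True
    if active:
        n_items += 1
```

Count elements after first 5 in [0, 5, 3, 2, 8, 9, 3, 2, 9, 10]
`n_items` takes the values: 0 → 1 → 2 → 3 → 4 → 5 → 6 → 7 → 8 → 9

Answer: 9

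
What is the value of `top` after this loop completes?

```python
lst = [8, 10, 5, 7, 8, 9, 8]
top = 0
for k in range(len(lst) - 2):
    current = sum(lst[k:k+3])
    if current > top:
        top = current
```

Max sum of 3-element window in [8, 10, 5, 7, 8, 9, 8]
`top` takes the values: 0 → 23 → 24 → 25

Answer: 25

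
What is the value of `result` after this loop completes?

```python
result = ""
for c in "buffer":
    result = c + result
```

Reverse 'buffer'
`result` takes the values: "" → "b" → "ub" → "fub" → "ffub" → "effub" → "reffub"

Answer: "reffub"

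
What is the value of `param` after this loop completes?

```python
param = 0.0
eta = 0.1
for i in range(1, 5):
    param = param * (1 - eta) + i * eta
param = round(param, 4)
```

Moving average with lr=0.1
`param` takes the values: 0.0 → 0.1 → 0.29 → 0.561 → 0.9049

Answer: 0.9049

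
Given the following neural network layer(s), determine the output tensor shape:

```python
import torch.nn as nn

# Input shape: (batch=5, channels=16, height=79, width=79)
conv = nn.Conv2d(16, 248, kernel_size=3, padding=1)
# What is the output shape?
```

Input: (5, 16, 79, 79) -> Output: (5, 248, 79, 79)

Answer: (5, 248, 79, 79)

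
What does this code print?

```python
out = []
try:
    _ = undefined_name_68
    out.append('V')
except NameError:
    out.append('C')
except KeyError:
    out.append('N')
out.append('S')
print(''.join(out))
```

Execution trace: 'C' (except NameError) → 'S' (after the try/except). Output: CS

Answer: CS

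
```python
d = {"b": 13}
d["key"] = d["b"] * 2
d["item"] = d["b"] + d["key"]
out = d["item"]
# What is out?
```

Trace:
`d = {"b": 13}` → d = {'b': 13}
`d["key"] = d["b"] * 2` → d = {'b': 13, 'key': 26}
`d["item"] = d["b"] + d["key"]` → d = {'b': 13, 'key': 26, 'item': 39}
`out = d["item"]` → out = 39
So out = 39

Answer: 39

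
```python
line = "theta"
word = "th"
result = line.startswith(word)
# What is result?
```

Trace:
`line = "theta"` → line = 'theta'
`word = "th"` → word = 'th'
`result = line.startswith(word)` → result = True
So result = True

Answer: True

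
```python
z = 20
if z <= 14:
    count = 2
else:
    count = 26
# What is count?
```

Trace:
`z = 20` → z = 20
`if z <= 14: ...` → z <= 14 is False, take else branch → count = 26
So count = 26

Answer: 26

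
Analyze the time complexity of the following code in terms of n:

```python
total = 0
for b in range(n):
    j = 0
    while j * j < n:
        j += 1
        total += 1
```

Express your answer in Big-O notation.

Each loop level contributes: n × √n. Multiplying the contributions gives O(n√n).

Answer: O(n√n)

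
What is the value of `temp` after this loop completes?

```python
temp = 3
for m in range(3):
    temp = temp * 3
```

Multiply by 3, 3 times: 3 * 3^3 = 81
`temp` takes the values: 3 → 9 → 27 → 81

Answer: 81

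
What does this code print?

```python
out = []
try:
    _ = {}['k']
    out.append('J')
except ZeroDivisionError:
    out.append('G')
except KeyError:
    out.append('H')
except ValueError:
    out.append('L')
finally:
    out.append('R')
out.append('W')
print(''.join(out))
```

Execution trace: 'H' (except KeyError) → 'R' (finally) → 'W' (after the try/except). Output: HRW

Answer: HRW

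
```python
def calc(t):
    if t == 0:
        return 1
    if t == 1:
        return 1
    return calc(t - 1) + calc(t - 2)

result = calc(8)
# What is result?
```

Build up from base cases: calc(0)=1, calc(1)=1, calc(2)=2, calc(3)=3, calc(4)=5, calc(5)=8, calc(6)=13, ..., calc(8)=34

Answer: 34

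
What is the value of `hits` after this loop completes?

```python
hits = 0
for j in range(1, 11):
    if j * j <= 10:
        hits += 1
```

Count numbers where j² ≤ 10
`hits` takes the values: 0 → 1 → 2 → 3

Answer: 3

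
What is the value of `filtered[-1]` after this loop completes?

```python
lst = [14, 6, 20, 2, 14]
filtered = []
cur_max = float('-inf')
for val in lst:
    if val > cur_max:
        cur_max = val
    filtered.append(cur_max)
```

Running max ends at 20
`filtered` takes the values: [] → [14] → [14, 14] → [14, 14, 20] → [14, 14, 20, 20] → [14, 14, 20, 20, 20]
So `filtered[-1]` = 20

Answer: 20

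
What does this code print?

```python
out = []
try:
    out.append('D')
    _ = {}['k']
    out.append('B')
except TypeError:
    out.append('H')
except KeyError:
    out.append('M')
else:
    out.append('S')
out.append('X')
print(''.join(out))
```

Execution trace: 'D' (try body) → 'M' (except KeyError) → 'X' (after the try/except). Output: DMX

Answer: DMX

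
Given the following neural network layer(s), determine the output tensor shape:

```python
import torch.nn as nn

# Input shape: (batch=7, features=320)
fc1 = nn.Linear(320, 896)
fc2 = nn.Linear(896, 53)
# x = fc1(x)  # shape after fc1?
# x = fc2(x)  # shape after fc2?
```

Input: (7, 320) -> after fc1: (7, 896) -> Output: (7, 53)

Answer: (7, 53)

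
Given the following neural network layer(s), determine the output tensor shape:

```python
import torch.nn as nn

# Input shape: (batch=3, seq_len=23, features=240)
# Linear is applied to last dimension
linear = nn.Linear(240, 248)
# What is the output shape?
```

Input: (3, 23, 240) -> Output: (3, 23, 248)

Answer: (3, 23, 248)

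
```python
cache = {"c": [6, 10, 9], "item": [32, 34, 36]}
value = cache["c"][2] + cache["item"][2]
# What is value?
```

Trace:
`cache = {"c": [6, 10, 9], "item": [32, 34, 36]}` → cache = {'c': [6, 10, 9], 'item': [32, 34, 36]}
`value = cache["c"][2] + cache["item"][2]` → value = 45
So value = 45

Answer: 45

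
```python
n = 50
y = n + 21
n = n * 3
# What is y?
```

Trace:
`n = 50` → n = 50
`y = n + 21` → y = 71
`n = n * 3` → n = 150
So y = 71

Answer: 71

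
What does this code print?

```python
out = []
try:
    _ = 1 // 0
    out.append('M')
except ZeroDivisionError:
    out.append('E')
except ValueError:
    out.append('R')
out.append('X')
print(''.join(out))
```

Execution trace: 'E' (except ZeroDivisionError) → 'X' (after the try/except). Output: EX

Answer: EX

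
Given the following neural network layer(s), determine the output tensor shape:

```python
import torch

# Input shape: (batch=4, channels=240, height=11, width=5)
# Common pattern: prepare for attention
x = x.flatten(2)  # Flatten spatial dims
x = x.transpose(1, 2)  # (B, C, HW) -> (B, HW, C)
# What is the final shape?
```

Input: (4, 240, 11, 5) -> after flatten(2): (4, 240, 55) -> Output: (4, 55, 240)

Answer: (4, 55, 240)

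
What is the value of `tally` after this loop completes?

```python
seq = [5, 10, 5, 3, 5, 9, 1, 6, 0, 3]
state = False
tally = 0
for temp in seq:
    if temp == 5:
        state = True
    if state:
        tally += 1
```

Count elements after first 5 in [5, 10, 5, 3, 5, 9, 1, 6, 0, 3]
`tally` takes the values: 0 → 1 → 2 → 3 → 4 → 5 → 6 → 7 → 8 → 9 → 10

Answer: 10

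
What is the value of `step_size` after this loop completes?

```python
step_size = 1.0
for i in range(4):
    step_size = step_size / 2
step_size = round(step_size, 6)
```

Halving LR 4 times: 1 / 2^4
`step_size` takes the values: 1.0 → 0.5 → 0.25 → 0.125 → 0.0625

Answer: 0.0625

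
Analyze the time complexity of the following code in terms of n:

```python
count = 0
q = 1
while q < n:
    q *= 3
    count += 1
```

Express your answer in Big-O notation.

Each loop level contributes: log n. Multiplying the contributions gives O(log n).

Answer: O(log n)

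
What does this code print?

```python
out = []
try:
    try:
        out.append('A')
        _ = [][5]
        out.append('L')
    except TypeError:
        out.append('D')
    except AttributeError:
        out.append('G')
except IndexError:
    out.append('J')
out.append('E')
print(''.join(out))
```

Execution trace: 'A' (try body) → 'J' (outer except IndexError) → 'E' (after the try/except). Output: AJE

Answer: AJE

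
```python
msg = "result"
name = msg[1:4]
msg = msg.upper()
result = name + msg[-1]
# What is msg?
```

Trace:
`msg = "result"` → msg = 'result'
`name = msg[1:4]` → name = 'esu'
`msg = msg.upper()` → msg = 'RESULT'
`result = name + msg[-1]` → result = 'esuT'
So msg = 'RESULT'

Answer: 'RESULT'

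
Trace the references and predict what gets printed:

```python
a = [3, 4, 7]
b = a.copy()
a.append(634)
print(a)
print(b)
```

Key concept: list.copy() creates independent copy.
Step by step:
`a = [3, 4, 7]` → a = [3, 4, 7]
`b = a.copy()` → b = [3, 4, 7]
`a.append(634)` → a = [3, 4, 7, 634]
`print(a)` → prints [3, 4, 7, 634]
`print(b)` → prints [3, 4, 7]

Answer:
[3, 4, 7, 634]
[3, 4, 7]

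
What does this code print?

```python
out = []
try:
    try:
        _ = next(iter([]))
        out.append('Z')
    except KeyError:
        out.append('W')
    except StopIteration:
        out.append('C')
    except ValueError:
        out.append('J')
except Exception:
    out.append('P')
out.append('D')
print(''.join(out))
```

Execution trace: 'C' (inner except StopIteration) → 'D' (after the try/except). Output: CD

Answer: CD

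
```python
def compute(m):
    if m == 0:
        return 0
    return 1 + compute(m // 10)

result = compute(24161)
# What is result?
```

Count of digits of 24161: 5

Answer: 5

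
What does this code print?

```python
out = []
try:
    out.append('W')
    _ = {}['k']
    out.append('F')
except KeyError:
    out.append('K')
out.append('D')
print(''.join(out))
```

Execution trace: 'W' (try body) → 'K' (except KeyError) → 'D' (after the try/except). Output: WKD

Answer: WKD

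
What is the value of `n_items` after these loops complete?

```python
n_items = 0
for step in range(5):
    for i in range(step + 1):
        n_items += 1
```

Triangle: 1 + 2 + ... + 5
`n_items` takes the values: 0 → 1 → 2 → 3 → 4 → 5 → 6 → 7 → 8 → 9 → 10 → 11 → 12 → 13 → 14 → 15

Answer: 15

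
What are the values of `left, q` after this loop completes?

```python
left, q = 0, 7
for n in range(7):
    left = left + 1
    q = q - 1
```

left goes 0→7, q goes 7→0
`left, q` takes the values: (0, 7) → (1, 7) → (1, 6) → (2, 6) → (2, 5) → (3, 5) → (3, 4) → (4, 4) → (4, 3) → (5, 3) → (5, 2) → (6, 2) → (6, 1) → (7, 1) → (7, 0)

Answer: 7, 0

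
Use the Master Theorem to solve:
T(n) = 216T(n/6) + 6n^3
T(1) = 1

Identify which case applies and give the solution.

a=216, b=6, f(n)=6n^3. log_6(216) = 3. Since c=3 = 3, Case 2 applies: T(n) = Θ(n^log_b(a) · log n) = O(n^3 log n).

Answer: O(n^3 log n) - Case 2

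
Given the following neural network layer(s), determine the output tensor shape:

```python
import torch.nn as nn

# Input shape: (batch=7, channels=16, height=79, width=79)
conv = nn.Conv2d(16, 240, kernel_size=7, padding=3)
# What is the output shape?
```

Input: (7, 16, 79, 79) -> Output: (7, 240, 79, 79)

Answer: (7, 240, 79, 79)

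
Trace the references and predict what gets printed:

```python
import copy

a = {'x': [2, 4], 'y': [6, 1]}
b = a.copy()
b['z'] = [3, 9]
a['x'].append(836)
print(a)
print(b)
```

Key concept: shallow copy of dict with mutable values.
Step by step:
`a = {'x': [2, 4], 'y': [6, 1]}` → a = {'x': [2, 4], 'y': [6, 1]}
`b = a.copy()` → b = {'x': [2, 4], 'y': [6, 1]}
`b['z'] = [3, 9]` → b = {'x': [2, 4], 'y': [6, 1], 'z': [3, 9]}
`a['x'].append(836)` → a = {'x': [2, 4, 836], 'y': [6, 1]}; b = {'x': [2, 4, 836], 'y': [6, 1], 'z': [3, 9]}
`print(a)` → prints {'x': [2, 4, 836], 'y': [6, 1]}
`print(b)` → prints {'x': [2, 4, 836], 'y': [6, 1], 'z': [3, 9]}

Answer:
{'x': [2, 4, 836], 'y': [6, 1]}
{'x': [2, 4, 836], 'y': [6, 1], 'z': [3, 9]}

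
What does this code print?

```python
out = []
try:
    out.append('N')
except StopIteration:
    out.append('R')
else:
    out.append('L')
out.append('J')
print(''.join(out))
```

Execution trace: 'N' (try body, no exception) → 'L' (else) → 'J' (after the try/except). Output: NLJ

Answer: NLJ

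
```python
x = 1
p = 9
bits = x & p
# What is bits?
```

Trace:
`x = 1` → x = 1
`p = 9` → p = 9
`bits = x & p` → bits = 1
So bits = 1

Answer: 1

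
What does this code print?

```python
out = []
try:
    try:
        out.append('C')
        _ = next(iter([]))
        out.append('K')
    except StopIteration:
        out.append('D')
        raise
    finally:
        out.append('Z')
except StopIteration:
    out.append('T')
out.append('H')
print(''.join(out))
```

Execution trace: 'C' (inner try body) → 'D' (inner except StopIteration) → 'Z' (inner finally) → 'T' (outer except StopIteration) → 'H' (after the try/except). Output: CDZTH

Answer: CDZTH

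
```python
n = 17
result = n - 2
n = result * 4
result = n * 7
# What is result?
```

Trace:
`n = 17` → n = 17
`result = n - 2` → result = 15
`n = result * 4` → n = 60
`result = n * 7` → result = 420
So result = 420

Answer: 420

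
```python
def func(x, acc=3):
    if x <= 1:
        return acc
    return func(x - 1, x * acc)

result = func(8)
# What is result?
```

Accumulator trace (n, acc): (8, 3) -> (7, 24) -> (6, 168) -> (5, 1008) -> (4, 5040) -> (3, 20160) -> (2, 60480) -> (1, 120960) -> return 120960

Answer: 120960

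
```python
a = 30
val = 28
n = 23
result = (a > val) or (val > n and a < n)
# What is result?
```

Trace:
`a = 30` → a = 30
`val = 28` → val = 28
`n = 23` → n = 23
`result = (a > val) or (val > n and a < n)` → result = True
So result = True

Answer: True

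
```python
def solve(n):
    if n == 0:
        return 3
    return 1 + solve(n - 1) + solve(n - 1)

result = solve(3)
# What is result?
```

solve(n) = 1 + 2·solve(n-1), solve(0)=3. Closed form: (3+1)·2^3 - 1 = 31.

Answer: 31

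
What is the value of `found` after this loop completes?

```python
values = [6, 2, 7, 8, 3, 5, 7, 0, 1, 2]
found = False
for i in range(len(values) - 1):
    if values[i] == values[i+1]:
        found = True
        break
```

Check consecutive duplicates in [6, 2, 7, 8, 3, 5, 7, 0, 1, 2]
`found` takes the values: False

Answer: False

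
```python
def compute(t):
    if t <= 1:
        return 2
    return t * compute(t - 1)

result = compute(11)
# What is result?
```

compute(11) = 11 * 10 * 9 * 8 * 7 * 6 * 5 * 4 * 3 * 2 * 2 = 79833600

Answer: 79833600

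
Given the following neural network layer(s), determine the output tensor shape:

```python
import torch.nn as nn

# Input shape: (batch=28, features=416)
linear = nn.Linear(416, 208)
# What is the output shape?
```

Input: (28, 416) -> Output: (28, 208)

Answer: (28, 208)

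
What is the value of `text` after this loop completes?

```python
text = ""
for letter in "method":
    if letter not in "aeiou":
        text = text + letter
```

Remove vowels from 'method'
`text` takes the values: "" → "m" → "mt" → "mth" → "mthd"

Answer: "mthd"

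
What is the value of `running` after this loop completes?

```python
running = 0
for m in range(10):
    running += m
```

Sum of 0 to 9 = 45
`running` takes the values: 0 → 1 → 3 → 6 → 10 → 15 → 21 → 28 → 36 → 45

Answer: 45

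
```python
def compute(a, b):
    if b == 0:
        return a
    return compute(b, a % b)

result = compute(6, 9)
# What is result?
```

compute(6, 9) -> compute(9, 6) -> compute(6, 3) -> compute(3, 0) -> 3

Answer: 3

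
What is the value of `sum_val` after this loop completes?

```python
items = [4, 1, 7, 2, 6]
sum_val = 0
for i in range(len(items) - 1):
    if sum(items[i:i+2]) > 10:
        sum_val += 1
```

Count windows with sum > 10
`sum_val` takes the values: 0

Answer: 0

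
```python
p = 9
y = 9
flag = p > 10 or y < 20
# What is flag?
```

Trace:
`p = 9` → p = 9
`y = 9` → y = 9
`flag = p > 10 or y < 20` → flag = True
So flag = True

Answer: True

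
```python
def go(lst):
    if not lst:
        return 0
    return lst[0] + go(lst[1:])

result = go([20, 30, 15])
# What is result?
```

20 + 30 + 15 + 0 = 65

Answer: 65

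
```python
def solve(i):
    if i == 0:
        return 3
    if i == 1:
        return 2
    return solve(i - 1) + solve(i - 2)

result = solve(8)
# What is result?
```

Build up from base cases: solve(0)=3, solve(1)=2, solve(2)=5, solve(3)=7, solve(4)=12, solve(5)=19, solve(6)=31, ..., solve(8)=81

Answer: 81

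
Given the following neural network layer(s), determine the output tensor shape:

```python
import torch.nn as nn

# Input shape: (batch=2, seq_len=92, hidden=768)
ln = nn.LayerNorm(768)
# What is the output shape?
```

Input: (2, 92, 768) -> Output: (2, 92, 768)

Answer: (2, 92, 768)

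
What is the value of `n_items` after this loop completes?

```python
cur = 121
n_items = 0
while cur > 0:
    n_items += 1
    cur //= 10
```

Count digits by repeated division by 10
`n_items` takes the values: 0 → 1 → 2 → 3

Answer: 3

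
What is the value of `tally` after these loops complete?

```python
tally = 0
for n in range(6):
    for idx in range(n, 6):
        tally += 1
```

Upper triangle: 6 + 5 + ... + 1
`tally` takes the values: 0 → 1 → 2 → 3 → 4 → 5 → 6 → 7 → 8 → 9 → 10 → 11 → 12 → 13 → 14 → 15 → 16 → 17 → 18 → 19 → 20 → 21

Answer: 21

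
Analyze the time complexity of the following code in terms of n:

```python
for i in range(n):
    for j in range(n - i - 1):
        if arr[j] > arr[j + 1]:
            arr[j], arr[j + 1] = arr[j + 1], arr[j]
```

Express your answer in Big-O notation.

This is Bubble sort. Time complexity: O(n²).

Answer: O(n²)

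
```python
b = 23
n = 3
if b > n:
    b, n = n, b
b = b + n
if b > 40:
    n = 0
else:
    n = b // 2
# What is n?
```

Trace:
`b = 23` → b = 23
`n = 3` → n = 3
`if b > n: ...` → b > n is True → b = 3; n = 23
`b = b + n` → b = 26
`if b > 40: ...` → b > 40 is False, take else branch → n = 13
So n = 13

Answer: 13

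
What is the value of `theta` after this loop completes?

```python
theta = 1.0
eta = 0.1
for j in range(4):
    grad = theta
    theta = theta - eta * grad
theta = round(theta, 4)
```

Gradient descent: w = 1.0 * (1 - 0.1)^4
`theta` takes the values: 1.0 → 0.9 → 0.81 → 0.729 → 0.6561

Answer: 0.6561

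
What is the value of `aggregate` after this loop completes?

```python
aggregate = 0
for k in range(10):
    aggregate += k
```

Sum of 0 to 9 = 45
`aggregate` takes the values: 0 → 1 → 3 → 6 → 10 → 15 → 21 → 28 → 36 → 45

Answer: 45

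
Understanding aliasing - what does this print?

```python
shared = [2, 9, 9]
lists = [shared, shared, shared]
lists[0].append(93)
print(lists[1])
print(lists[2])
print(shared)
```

Key concept: list of same reference.
Step by step:
`shared = [2, 9, 9]` → shared = [2, 9, 9]
`lists = [shared, shared, shared]` → lists = [[2, 9, 9], [2, 9, 9], [2, 9, 9]]
`lists[0].append(93)` → shared = [2, 9, 9, 93]; lists = [[2, 9, 9, 93], [2, 9, 9, 93], [2, 9, 9, 93]]
`print(lists[1])` → prints [2, 9, 9, 93]
`print(lists[2])` → prints [2, 9, 9, 93]
`print(shared)` → prints [2, 9, 9, 93]

Answer:
[2, 9, 9, 93]
[2, 9, 9, 93]
[2, 9, 9, 93]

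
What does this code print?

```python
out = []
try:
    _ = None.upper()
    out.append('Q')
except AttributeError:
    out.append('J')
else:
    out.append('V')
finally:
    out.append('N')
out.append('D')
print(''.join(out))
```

Execution trace: 'J' (except AttributeError) → 'N' (finally) → 'D' (after the try/except). Output: JND

Answer: JND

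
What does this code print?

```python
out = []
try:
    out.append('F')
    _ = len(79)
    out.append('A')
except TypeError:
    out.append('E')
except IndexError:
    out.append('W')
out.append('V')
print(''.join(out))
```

Execution trace: 'F' (try body) → 'E' (except TypeError) → 'V' (after the try/except). Output: FEV

Answer: FEV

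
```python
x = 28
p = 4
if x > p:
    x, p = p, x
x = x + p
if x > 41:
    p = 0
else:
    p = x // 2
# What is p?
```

Trace:
`x = 28` → x = 28
`p = 4` → p = 4
`if x > p: ...` → x > p is True → x = 4; p = 28
`x = x + p` → x = 32
`if x > 41: ...` → x > 41 is False, take else branch → p = 16
So p = 16

Answer: 16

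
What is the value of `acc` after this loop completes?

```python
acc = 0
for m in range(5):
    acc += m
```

Sum of 0 to 4 = 10
`acc` takes the values: 0 → 1 → 3 → 6 → 10

Answer: 10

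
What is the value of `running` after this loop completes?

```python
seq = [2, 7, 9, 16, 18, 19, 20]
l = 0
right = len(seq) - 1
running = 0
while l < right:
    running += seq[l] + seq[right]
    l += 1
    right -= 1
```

Sum of pairs from ends
`running` takes the values: 0 → 22 → 48 → 75

Answer: 75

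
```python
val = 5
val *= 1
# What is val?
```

Trace:
`val = 5` → val = 5
`val *= 1` → val = 5
So val = 5

Answer: 5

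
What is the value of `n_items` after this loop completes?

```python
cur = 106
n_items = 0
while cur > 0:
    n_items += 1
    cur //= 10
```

Count digits by repeated division by 10
`n_items` takes the values: 0 → 1 → 2 → 3

Answer: 3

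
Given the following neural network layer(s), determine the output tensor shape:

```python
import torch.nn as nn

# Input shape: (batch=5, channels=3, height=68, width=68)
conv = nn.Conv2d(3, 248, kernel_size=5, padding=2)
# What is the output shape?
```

Input: (5, 3, 68, 68) -> Output: (5, 248, 68, 68)

Answer: (5, 248, 68, 68)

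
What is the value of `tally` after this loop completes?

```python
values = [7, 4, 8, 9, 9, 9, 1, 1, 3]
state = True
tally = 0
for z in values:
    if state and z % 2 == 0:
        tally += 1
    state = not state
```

Count even values at even positions
`tally` takes the values: 0 → 1

Answer: 1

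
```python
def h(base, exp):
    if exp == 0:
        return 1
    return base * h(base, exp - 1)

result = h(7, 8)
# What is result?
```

h(7, 8) = 7 * 7 * 7 * 7 * 7 * 7 * 7 * 7 = 5764801

Answer: 5764801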